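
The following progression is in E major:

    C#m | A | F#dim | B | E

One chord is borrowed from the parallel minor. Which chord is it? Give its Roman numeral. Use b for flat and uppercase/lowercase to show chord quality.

ii°

The diatonic triads in E major are E, F#m, G#m, A, B, C#m, D#dim. Of the given chords, C#m, A, B and E are diatonic. F#dim (F#–A–C) is not: scale degree 2 in E major carries F#m (ii). In E minor the chord on that degree is F#dim, so here it functions as ii°, borrowed from the parallel minor.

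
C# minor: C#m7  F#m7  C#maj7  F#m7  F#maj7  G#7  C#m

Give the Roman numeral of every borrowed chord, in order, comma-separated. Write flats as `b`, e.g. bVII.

C# minor has the diatonic set C#m, D#dim, E, F#m, G#, A, B (with V from harmonic minor). C#m7, F#m7, G#7 and C#m all belong to that set. C#maj7 (C#–E#–G#–B#) is not: scale degree 1 in C# minor carries C#m (i). In C# major the chord on that degree is C#maj7, so here it functions as Imaj7, borrowed from the parallel major. F#maj7 (F#–A#–C#–E#) doesn't fit — on degree 4 C# minor would have F#m (iv). F#maj7 is the degree-4 chord of C# major, so it is the borrowed IVmaj7.

Imaj7, IVmaj7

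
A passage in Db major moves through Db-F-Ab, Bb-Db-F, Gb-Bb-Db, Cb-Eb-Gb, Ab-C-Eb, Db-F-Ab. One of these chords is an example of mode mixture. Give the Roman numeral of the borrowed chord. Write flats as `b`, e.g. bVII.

bVII

The diatonic triads in Db major are Db, Ebm, Fm, Gb, Ab, Bbm, Cdim. Of the given chords, Db–F–Ab = Db, Bb–Db–F = Bbm, Gb–Bb–Db = Gb and Ab–C–Eb = Ab are diatonic. But Cb–Eb–Gb is foreign: the diatonic vii° on degree 7 is Cdim, whereas Cb comes from Db minor. It is labeled bVII.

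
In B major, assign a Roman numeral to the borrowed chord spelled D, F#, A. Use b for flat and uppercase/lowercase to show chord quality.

The root D is the lowered 3rd scale degree — diatonically B major has D# there. The diatonic chord on degree 3 would be D#m (iii), but D–F#–A is the major chord from B minor. As a borrowed chord it is labeled bIII.

bIII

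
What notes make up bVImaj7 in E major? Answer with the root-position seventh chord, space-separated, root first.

C E G B

The root of bVImaj7 is the lowered 6th degree: C# becomes C. Building the major-seventh chord from the parallel minor on C: C–E–G–B.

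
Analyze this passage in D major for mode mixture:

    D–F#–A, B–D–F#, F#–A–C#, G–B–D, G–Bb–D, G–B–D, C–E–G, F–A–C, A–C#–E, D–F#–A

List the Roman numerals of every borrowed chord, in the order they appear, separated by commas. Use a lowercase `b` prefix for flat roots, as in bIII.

iv, bVII, bIII

D major has the diatonic set D, Em, F#m, G, A, Bm, C#dim. D–F#–A = D, B–D–F# = Bm, F#–A–C# = F#m, G–B–D = G and A–C#–E = A all belong to that set. G–Bb–D is not: scale degree 4 in D major carries G (IV). In D minor the chord on that degree is Gm, so here it functions as iv, borrowed from the parallel minor. C–E–G doesn't fit — on degree 7 D major would have C#dim (vii°). C is the degree-7 chord of D minor, so it is the borrowed bVII. F–A–C is not: scale degree 3 in D major carries F#m (iii). In D minor the chord on that degree is F, so here it functions as bIII, borrowed from the parallel minor.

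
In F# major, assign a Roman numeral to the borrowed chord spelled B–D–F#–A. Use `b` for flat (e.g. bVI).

B is scale degree 4 in F# major. Diatonically F# major has B (IV) on that degree; B–D–F#–A is instead the minor-seventh chord native to F# minor, so it takes the label iv7.

iv7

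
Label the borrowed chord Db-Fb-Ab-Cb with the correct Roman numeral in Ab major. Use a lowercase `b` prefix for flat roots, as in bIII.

The root Db is the diatonic 4th degree of Ab major; the borrowing shows in the chord quality. Diatonically Ab major has Db (IV) on that degree; Db–Fb–Ab–Cb is instead the minor-seventh chord native to Ab minor, so it takes the label iv7.

iv7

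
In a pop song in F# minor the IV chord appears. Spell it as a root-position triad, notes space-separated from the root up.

IV is built on scale degree 4, which is B in both F# minor and its parallel. Stacking thirds in F# major on B gives B–D#–F#.

B D# F#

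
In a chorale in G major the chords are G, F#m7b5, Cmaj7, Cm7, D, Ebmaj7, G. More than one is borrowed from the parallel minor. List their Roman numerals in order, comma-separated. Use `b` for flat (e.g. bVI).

In G major the diatonic chords are G, Am, Bm, C, D, Em, F#dim. Of the given chords, G, F#m7b5, Cmaj7 and D are diatonic. Cm7 (C–Eb–G–Bb) doesn't fit — on degree 4 G major would have C (IV). Cm7 is the degree-4 chord of G minor, so it is the borrowed iv7. Ebmaj7 (Eb–G–Bb–D) doesn't fit — on degree 6 G major would have Em (vi). Ebmaj7 is the degree-6 chord of G minor, so it is the borrowed bVImaj7.

iv7, bVImaj7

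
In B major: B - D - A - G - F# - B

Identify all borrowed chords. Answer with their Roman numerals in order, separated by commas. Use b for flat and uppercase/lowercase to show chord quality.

B major has the diatonic set B, C#m, D#m, E, F#, G#m, A#dim. B and F# both belong to that set. D (D–F#–A) is not: scale degree 3 in B major carries D#m (iii). In B minor the chord on that degree is D, so here it functions as bIII, borrowed from the parallel minor. A (A–C#–E) is not: scale degree 7 in B major carries A#dim (vii°). In B minor the chord on that degree is A, so here it functions as bVII, borrowed from the parallel minor. G (G–B–D) doesn't fit — on degree 6 B major would have G#m (vi). G is the degree-6 chord of B minor, so it is the borrowed bVI.

bIII, bVII, bVI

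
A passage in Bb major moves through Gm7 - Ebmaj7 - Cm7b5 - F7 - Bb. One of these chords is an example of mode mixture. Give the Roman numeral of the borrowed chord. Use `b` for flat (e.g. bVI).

iiø7

In Bb major the diatonic chords are Bb, Cm, Dm, Eb, F, Gm, Adim. Gm7, Ebmaj7, F7 and Bb are all diatonic. Cm7b5 (C–Eb–Gb–Bb) doesn't fit — on degree 2 Bb major would have Cm (ii). Cm7b5 is the degree-2 chord of Bb minor, so it is the borrowed iiø7.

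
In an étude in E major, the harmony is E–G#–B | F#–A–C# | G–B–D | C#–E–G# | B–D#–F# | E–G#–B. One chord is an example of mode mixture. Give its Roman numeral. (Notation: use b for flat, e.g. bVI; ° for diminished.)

bIII

In E major the diatonic chords are E, F#m, G#m, A, B, C#m, D#dim. Of the given chords, E–G#–B = E, F#–A–C# = F#m, C#–E–G# = C#m and B–D#–F# = B are diatonic. G–B–D is not: scale degree 3 in E major carries G#m (iii). In E minor the chord on that degree is G, so here it functions as bIII, borrowed from the parallel minor.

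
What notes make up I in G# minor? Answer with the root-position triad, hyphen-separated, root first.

I is built on scale degree 1, which is G# in both G# minor and its parallel. In G# major the chord on G# is G#–B#–D#.

G#-B#-D#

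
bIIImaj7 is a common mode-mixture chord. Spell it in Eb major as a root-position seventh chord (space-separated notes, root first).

Gb Bb Db F

The root of bIIImaj7 is the lowered 3rd degree: G becomes Gb. In Eb minor the chord on Gb is Gb–Bb–Db–F.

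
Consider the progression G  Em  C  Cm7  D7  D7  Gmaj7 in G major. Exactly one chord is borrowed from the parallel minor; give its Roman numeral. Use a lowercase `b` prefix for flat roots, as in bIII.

iv7

The diatonic triads in G major are G, Am, Bm, C, D, Em, F#dim. Of the given chords, G, Em, C, D7 and Gmaj7 are diatonic. But Cm7 (C–Eb–G–Bb) is foreign: the diatonic IV on degree 4 is C, whereas Cm7 comes from G minor. It is labeled iv7.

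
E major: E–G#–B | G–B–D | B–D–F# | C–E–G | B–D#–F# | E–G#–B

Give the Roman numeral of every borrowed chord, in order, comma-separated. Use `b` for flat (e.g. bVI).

bIII, v, bVI

The diatonic triads in E major are E, F#m, G#m, A, B, C#m, D#dim. E–G#–B = E and B–D#–F# = B both belong to that set. G–B–D doesn't fit — on degree 3 E major would have G#m (iii). G is the degree-3 chord of E minor, so it is the borrowed bIII. But B–D–F# is foreign: the diatonic V on degree 5 is B, whereas Bm comes from E minor. It is labeled v. C–E–G doesn't fit — on degree 6 E major would have C#m (vi). C is the degree-6 chord of E minor, so it is the borrowed bVI.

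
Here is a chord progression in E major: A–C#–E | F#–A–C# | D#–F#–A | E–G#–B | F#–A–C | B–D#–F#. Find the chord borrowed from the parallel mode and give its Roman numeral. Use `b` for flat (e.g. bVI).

ii°

E major has the diatonic set E, F#m, G#m, A, B, C#m, D#dim. Of the given chords, A–C#–E = A, F#–A–C# = F#m, D#–F#–A = D#dim, E–G#–B = E and B–D#–F# = B are diatonic. But F#–A–C is foreign: the diatonic ii on degree 2 is F#m, whereas F#dim comes from E minor. It is labeled ii°.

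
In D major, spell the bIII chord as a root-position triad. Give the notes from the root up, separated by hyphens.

Scale degree 3 in D major is F#. bIII uses the lowered form, F, taken from D minor. Stacking thirds in D minor on F gives F–A–C.

F-A-C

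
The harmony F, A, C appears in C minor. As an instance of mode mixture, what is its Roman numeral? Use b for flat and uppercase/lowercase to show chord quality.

The root F is the diatonic 4th degree of C minor; the borrowing shows in the chord quality. F–A–C is a major chord — the form found in C major, not the diatonic iv (Fm). Borrowed into C minor it is written IV.

IV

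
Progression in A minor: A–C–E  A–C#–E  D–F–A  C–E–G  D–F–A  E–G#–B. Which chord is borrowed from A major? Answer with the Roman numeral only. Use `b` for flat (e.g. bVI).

A minor has the diatonic set Am, Bdim, C, Dm, E, F, G (with V from harmonic minor). Of the given chords, A–C–E = Am, D–F–A = Dm, C–E–G = C and E–G#–B = E are diatonic. A–C#–E doesn't fit — on degree 1 A minor would have Am (i). A is the degree-1 chord of A major, so it is the borrowed I.

I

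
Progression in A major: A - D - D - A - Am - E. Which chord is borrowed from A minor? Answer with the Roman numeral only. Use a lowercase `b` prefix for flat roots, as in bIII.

In A major the diatonic chords are A, Bm, C#m, D, E, F#m, G#dim. A, D and E are all diatonic. Am (A–C–E) is not: scale degree 1 in A major carries A (I). In A minor the chord on that degree is Am, so here it functions as i, borrowed from the parallel minor.

i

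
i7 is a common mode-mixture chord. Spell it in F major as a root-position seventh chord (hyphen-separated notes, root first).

The root, F, is scale degree 1 — the same note in F major and F minor; only the chord quality changes. Stacking thirds in F minor on F gives F–Ab–C–Eb.

F-Ab-C-Eb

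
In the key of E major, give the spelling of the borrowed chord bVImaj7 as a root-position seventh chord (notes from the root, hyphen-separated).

C-E-G-B

Scale degree 6 in E major is C#. bVImaj7 uses the lowered form, C, taken from E minor. Building the major-seventh chord from the parallel minor on C: C–E–G–B.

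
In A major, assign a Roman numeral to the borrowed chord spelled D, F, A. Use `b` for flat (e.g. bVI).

iv

The root D is the diatonic 4th degree of A major; the borrowing shows in the chord quality. D–F–A is a minor chord — the form found in A minor, not the diatonic IV (D). Borrowed into A major it is written iv.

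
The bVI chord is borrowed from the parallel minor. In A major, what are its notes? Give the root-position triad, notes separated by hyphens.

F-A-C

The root of bVI is the lowered 6th degree: F# becomes F. Stacking thirds in A minor on F gives F–A–C.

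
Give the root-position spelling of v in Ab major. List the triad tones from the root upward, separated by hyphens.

v is built on scale degree 5, which is Eb in both Ab major and its parallel. Building the minor chord from the parallel minor on Eb: Eb–Gb–Bb.

Eb-Gb-Bb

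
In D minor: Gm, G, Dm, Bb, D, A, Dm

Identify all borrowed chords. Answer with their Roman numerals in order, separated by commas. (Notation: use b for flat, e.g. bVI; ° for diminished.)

IV, I

The diatonic triads in D minor (with V from harmonic minor) are Dm, Edim, F, Gm, A, Bb, C. Gm, Dm, Bb and A all belong to that set. G (G–B–D) is not: scale degree 4 in D minor carries Gm (iv). In D major the chord on that degree is G, so here it functions as IV, borrowed from the parallel major. D (D–F#–A) doesn't fit — on degree 1 D minor would have Dm (i). D is the degree-1 chord of D major, so it is the borrowed I.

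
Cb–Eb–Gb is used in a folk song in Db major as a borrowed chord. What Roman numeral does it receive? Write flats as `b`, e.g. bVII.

Cb is the lowered form of scale degree 7 in Db major (the diatonic degree 7 is C). Diatonically Db major has Cdim (vii°) on that degree; Cb–Eb–Gb is instead the major chord native to Db minor, so it takes the label bVII.

bVII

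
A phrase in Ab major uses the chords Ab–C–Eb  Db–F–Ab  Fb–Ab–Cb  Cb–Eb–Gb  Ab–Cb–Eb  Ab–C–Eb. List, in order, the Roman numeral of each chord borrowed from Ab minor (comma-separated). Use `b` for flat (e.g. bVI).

Ab major has the diatonic set Ab, Bbm, Cm, Db, Eb, Fm, Gdim. Ab–C–Eb = Ab and Db–F–Ab = Db both belong to that set. Fb–Ab–Cb doesn't fit — on degree 6 Ab major would have Fm (vi). Fb is the degree-6 chord of Ab minor, so it is the borrowed bVI. Cb–Eb–Gb is not: scale degree 3 in Ab major carries Cm (iii). In Ab minor the chord on that degree is Cb, so here it functions as bIII, borrowed from the parallel minor. Ab–Cb–Eb is not: scale degree 1 in Ab major carries Ab (I). In Ab minor the chord on that degree is Abm, so here it functions as i, borrowed from the parallel minor.

bVI, bIII, i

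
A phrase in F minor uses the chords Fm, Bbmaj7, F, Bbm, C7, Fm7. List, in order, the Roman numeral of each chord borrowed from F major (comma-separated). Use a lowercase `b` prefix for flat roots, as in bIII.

In F minor (with V from harmonic minor) the diatonic chords are Fm, Gdim, Ab, Bbm, C, Db, Eb. Fm, Bbm, C7 and Fm7 are all diatonic. But Bbmaj7 (Bb–D–F–A) is foreign: the diatonic iv on degree 4 is Bbm, whereas Bbmaj7 comes from F major. It is labeled IVmaj7. But F (F–A–C) is foreign: the diatonic i on degree 1 is Fm, whereas F comes from F major. It is labeled I.

IVmaj7, I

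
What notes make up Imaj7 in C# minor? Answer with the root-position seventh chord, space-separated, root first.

The root, C#, is scale degree 1 — the same note in C# minor and C# major; only the chord quality changes. Building the major-seventh chord from the parallel major on C#: C#–E#–G#–B#.

C# E# G# B#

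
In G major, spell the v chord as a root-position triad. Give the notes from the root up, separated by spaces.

D F A

v is built on scale degree 5, which is D in both G major and its parallel. Building the minor chord from the parallel minor on D: D–F–A.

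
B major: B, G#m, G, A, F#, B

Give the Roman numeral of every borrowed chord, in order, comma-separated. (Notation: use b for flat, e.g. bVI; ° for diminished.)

The diatonic triads in B major are B, C#m, D#m, E, F#, G#m, A#dim. B, G#m and F# are all diatonic. G (G–B–D) is not: scale degree 6 in B major carries G#m (vi). In B minor the chord on that degree is G, so here it functions as bVI, borrowed from the parallel minor. A (A–C#–E) is not: scale degree 7 in B major carries A#dim (vii°). In B minor the chord on that degree is A, so here it functions as bVII, borrowed from the parallel minor.

bVI, bVII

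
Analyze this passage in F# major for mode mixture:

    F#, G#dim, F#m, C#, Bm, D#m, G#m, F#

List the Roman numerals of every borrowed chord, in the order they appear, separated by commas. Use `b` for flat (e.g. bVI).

ii°, i, iv

F# major has the diatonic set F#, G#m, A#m, B, C#, D#m, E#dim. F#, C#, D#m and G#m are all diatonic. G#dim (G#–B–D) is not: scale degree 2 in F# major carries G#m (ii). In F# minor the chord on that degree is G#dim, so here it functions as ii°, borrowed from the parallel minor. F#m (F#–A–C#) is not: scale degree 1 in F# major carries F# (I). In F# minor the chord on that degree is F#m, so here it functions as i, borrowed from the parallel minor. Bm (B–D–F#) doesn't fit — on degree 4 F# major would have B (IV). Bm is the degree-4 chord of F# minor, so it is the borrowed iv.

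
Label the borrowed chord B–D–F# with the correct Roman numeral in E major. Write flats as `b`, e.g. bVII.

v

B is scale degree 5 in E major. Diatonically E major has B (V) on that degree; B–D–F# is instead the minor chord native to E minor, so it takes the label v.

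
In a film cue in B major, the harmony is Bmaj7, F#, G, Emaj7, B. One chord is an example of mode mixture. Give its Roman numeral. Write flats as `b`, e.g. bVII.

The diatonic triads in B major are B, C#m, D#m, E, F#, G#m, A#dim. Bmaj7, F#, Emaj7 and B all belong to that set. G (G–B–D) doesn't fit — on degree 6 B major would have G#m (vi). G is the degree-6 chord of B minor, so it is the borrowed bVI.

bVI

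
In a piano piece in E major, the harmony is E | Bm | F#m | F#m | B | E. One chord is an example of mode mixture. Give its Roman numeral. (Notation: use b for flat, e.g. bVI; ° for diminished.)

v

E major has the diatonic set E, F#m, G#m, A, B, C#m, D#dim. E, F#m and B all belong to that set. But Bm (B–D–F#) is foreign: the diatonic V on degree 5 is B, whereas Bm comes from E minor. It is labeled v.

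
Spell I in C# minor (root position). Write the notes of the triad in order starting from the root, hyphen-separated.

I is built on scale degree 1, which is C# in both C# minor and its parallel. In C# major the chord on C# is C#–E#–G#.

C#-E#-G#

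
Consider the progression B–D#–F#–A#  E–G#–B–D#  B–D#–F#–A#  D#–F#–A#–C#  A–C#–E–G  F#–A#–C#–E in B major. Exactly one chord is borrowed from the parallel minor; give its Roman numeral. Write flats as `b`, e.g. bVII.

B major has the diatonic set B, C#m, D#m, E, F#, G#m, A#dim. B–D#–F#–A# = Bmaj7, E–G#–B–D# = Emaj7, D#–F#–A#–C# = D#m7 and F#–A#–C#–E = F#7 all belong to that set. But A–C#–E–G is foreign: the diatonic vii° on degree 7 is A#dim, whereas A7 comes from B minor. It is labeled bVII7.

bVII7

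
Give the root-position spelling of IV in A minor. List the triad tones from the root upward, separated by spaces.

IV is built on scale degree 4, which is D in both A minor and its parallel. In A major the chord on D is D–F#–A.

D F# A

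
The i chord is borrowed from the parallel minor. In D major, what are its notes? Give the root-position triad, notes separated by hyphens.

The root, D, is scale degree 1 — the same note in D major and D minor; only the chord quality changes. In D minor the chord on D is D–F–A.

D-F-A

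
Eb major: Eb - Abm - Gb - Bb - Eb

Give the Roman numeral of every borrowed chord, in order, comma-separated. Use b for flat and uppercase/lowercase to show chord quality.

iv, bIII

The diatonic triads in Eb major are Eb, Fm, Gm, Ab, Bb, Cm, Ddim. Of the given chords, Eb and Bb are diatonic. But Abm (Ab–Cb–Eb) is foreign: the diatonic IV on degree 4 is Ab, whereas Abm comes from Eb minor. It is labeled iv. Gb (Gb–Bb–Db) is not: scale degree 3 in Eb major carries Gm (iii). In Eb minor the chord on that degree is Gb, so here it functions as bIII, borrowed from the parallel minor.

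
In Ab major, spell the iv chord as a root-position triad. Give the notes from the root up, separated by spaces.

iv is built on scale degree 4, which is Db in both Ab major and its parallel. Building the minor chord from the parallel minor on Db: Db–Fb–Ab.

Db Fb Ab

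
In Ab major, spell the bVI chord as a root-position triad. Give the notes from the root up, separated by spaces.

Scale degree 6 in Ab major is F. bVI uses the lowered form, Fb, taken from Ab minor. In Ab minor the chord on Fb is Fb–Ab–Cb.

Fb Ab Cb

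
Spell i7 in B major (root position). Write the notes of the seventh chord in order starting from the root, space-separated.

B D F# A

i7 is built on scale degree 1, which is B in both B major and its parallel. In B minor the chord on B is B–D–F#–A.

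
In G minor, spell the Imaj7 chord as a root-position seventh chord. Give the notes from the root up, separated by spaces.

Imaj7 is built on scale degree 1, which is G in both G minor and its parallel. Building the major-seventh chord from the parallel major on G: G–B–D–F#.

G B D F#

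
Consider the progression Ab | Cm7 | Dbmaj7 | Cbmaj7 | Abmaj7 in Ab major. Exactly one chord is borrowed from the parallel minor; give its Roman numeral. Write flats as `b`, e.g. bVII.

bIIImaj7

In Ab major the diatonic chords are Ab, Bbm, Cm, Db, Eb, Fm, Gdim. Ab, Cm7, Dbmaj7 and Abmaj7 all belong to that set. Cbmaj7 (Cb–Eb–Gb–Bb) is not: scale degree 3 in Ab major carries Cm (iii). In Ab minor the chord on that degree is Cbmaj7, so here it functions as bIIImaj7, borrowed from the parallel minor.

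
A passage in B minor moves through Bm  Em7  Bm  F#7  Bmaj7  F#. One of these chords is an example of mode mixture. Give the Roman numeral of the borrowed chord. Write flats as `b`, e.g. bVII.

Imaj7

The diatonic triads in B minor (with V from harmonic minor) are Bm, C#dim, D, Em, F#, G, A. Of the given chords, Bm, Em7, F#7 and F# are diatonic. Bmaj7 (B–D#–F#–A#) doesn't fit — on degree 1 B minor would have Bm (i). Bmaj7 is the degree-1 chord of B major, so it is the borrowed Imaj7.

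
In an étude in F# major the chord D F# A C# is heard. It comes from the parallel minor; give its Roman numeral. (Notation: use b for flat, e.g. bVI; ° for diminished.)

bVImaj7

In F# major scale degree 6 is D#; D is its lowered form, from F# minor. D–F#–A–C# is a major-seventh chord — the form found in F# minor, not the diatonic vi (D#m). Borrowed into F# major it is written bVImaj7.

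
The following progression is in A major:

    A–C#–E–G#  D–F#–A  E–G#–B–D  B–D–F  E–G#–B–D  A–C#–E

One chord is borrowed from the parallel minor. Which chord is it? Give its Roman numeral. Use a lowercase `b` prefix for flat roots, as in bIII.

In A major the diatonic chords are A, Bm, C#m, D, E, F#m, G#dim. A–C#–E–G# = Amaj7, D–F#–A = D, E–G#–B–D = E7 and A–C#–E = A are all diatonic. B–D–F doesn't fit — on degree 2 A major would have Bm (ii). Bdim is the degree-2 chord of A minor, so it is the borrowed ii°.

ii°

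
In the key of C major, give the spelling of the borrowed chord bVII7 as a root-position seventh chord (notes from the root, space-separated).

bVII7 is built on the lowered scale degree 7. In C major degree 7 is B; lowered it becomes Bb. In C minor the chord on Bb is Bb–D–F–Ab.

Bb D F Ab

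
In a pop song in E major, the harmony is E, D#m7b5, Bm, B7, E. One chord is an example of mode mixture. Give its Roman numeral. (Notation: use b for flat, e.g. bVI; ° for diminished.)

v

E major has the diatonic set E, F#m, G#m, A, B, C#m, D#dim. Of the given chords, E, D#m7b5 and B7 are diatonic. Bm (B–D–F#) is not: scale degree 5 in E major carries B (V). In E minor the chord on that degree is Bm, so here it functions as v, borrowed from the parallel minor.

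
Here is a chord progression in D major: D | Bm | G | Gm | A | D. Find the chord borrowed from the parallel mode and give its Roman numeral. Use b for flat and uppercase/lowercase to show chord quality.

iv

In D major the diatonic chords are D, Em, F#m, G, A, Bm, C#dim. D, Bm, G and A all belong to that set. But Gm (G–Bb–D) is foreign: the diatonic IV on degree 4 is G, whereas Gm comes from D minor. It is labeled iv.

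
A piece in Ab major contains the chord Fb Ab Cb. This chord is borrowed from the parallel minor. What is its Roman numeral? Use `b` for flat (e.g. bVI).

The root Fb is the lowered 6th scale degree — diatonically Ab major has F there. Fb–Ab–Cb is a major chord — the form found in Ab minor, not the diatonic vi (Fm). Borrowed into Ab major it is written bVI.

bVI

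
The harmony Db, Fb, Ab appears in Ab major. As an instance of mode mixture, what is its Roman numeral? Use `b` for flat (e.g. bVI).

The root Db is the diatonic 4th degree of Ab major; the borrowing shows in the chord quality. The diatonic chord on degree 4 would be Db (IV), but Db–Fb–Ab is the minor chord from Ab minor. As a borrowed chord it is labeled iv.

iv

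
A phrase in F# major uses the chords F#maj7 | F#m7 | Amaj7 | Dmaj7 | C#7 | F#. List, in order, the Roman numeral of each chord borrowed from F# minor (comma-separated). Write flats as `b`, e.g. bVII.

i7, bIIImaj7, bVImaj7

F# major has the diatonic set F#, G#m, A#m, B, C#, D#m, E#dim. F#maj7, C#7 and F# all belong to that set. But F#m7 (F#–A–C#–E) is foreign: the diatonic I on degree 1 is F#, whereas F#m7 comes from F# minor. It is labeled i7. But Amaj7 (A–C#–E–G#) is foreign: the diatonic iii on degree 3 is A#m, whereas Amaj7 comes from F# minor. It is labeled bIIImaj7. But Dmaj7 (D–F#–A–C#) is foreign: the diatonic vi on degree 6 is D#m, whereas Dmaj7 comes from F# minor. It is labeled bVImaj7.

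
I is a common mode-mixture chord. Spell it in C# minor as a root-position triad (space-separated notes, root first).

I is built on scale degree 1, which is C# in both C# minor and its parallel. Building the major chord from the parallel major on C#: C#–E#–G#.

C# E# G#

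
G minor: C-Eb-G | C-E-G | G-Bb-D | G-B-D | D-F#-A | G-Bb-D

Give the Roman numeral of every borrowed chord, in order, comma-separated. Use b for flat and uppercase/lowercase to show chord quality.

G minor has the diatonic set Gm, Adim, Bb, Cm, D, Eb, F (with V from harmonic minor). Of the given chords, C–Eb–G = Cm, G–Bb–D = Gm and D–F#–A = D are diatonic. C–E–G doesn't fit — on degree 4 G minor would have Cm (iv). C is the degree-4 chord of G major, so it is the borrowed IV. G–B–D is not: scale degree 1 in G minor carries Gm (i). In G major the chord on that degree is G, so here it functions as I, borrowed from the parallel major.

IV, I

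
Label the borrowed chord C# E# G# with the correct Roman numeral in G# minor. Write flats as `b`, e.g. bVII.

The root C# is the diatonic 4th degree of G# minor; the borrowing shows in the chord quality. C#–E#–G# is a major chord — the form found in G# major, not the diatonic iv (C#m). Borrowed into G# minor it is written IV.

IV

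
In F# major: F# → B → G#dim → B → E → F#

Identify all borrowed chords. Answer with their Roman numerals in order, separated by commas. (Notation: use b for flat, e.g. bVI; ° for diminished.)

In F# major the diatonic chords are F#, G#m, A#m, B, C#, D#m, E#dim. F# and B both belong to that set. But G#dim (G#–B–D) is foreign: the diatonic ii on degree 2 is G#m, whereas G#dim comes from F# minor. It is labeled ii°. E (E–G#–B) is not: scale degree 7 in F# major carries E#dim (vii°). In F# minor the chord on that degree is E, so here it functions as bVII, borrowed from the parallel minor.

ii°, bVII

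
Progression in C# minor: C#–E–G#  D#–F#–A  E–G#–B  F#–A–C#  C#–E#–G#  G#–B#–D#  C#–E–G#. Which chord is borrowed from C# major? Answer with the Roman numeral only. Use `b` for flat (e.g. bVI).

C# minor has the diatonic set C#m, D#dim, E, F#m, G#, A, B (with V from harmonic minor). Of the given chords, C#–E–G# = C#m, D#–F#–A = D#dim, E–G#–B = E, F#–A–C# = F#m and G#–B#–D# = G# are diatonic. C#–E#–G# is not: scale degree 1 in C# minor carries C#m (i). In C# major the chord on that degree is C#, so here it functions as I, borrowed from the parallel major.

I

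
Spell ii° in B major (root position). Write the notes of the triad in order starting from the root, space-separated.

ii° is built on scale degree 2, which is C# in both B major and its parallel. Stacking thirds in B minor on C# gives C#–E–G.

C# E G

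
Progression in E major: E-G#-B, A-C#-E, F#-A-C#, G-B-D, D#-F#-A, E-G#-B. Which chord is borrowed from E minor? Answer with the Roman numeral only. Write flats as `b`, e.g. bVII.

bIII

E major has the diatonic set E, F#m, G#m, A, B, C#m, D#dim. E–G#–B = E, A–C#–E = A, F#–A–C# = F#m and D#–F#–A = D#dim are all diatonic. But G–B–D is foreign: the diatonic iii on degree 3 is G#m, whereas G comes from E minor. It is labeled bIII.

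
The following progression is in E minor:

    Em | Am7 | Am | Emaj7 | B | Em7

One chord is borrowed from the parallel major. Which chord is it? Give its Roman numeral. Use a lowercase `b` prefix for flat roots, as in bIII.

E minor has the diatonic set Em, F#dim, G, Am, B, C, D (with V from harmonic minor). Em, Am7, Am, B and Em7 all belong to that set. Emaj7 (E–G#–B–D#) doesn't fit — on degree 1 E minor would have Em (i). Emaj7 is the degree-1 chord of E major, so it is the borrowed Imaj7.

Imaj7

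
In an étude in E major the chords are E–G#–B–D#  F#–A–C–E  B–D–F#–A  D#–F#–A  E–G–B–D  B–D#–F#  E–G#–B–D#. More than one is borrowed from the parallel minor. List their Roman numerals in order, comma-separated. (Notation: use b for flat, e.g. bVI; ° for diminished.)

The diatonic triads in E major are E, F#m, G#m, A, B, C#m, D#dim. E–G#–B–D# = Emaj7, D#–F#–A = D#dim and B–D#–F# = B all belong to that set. F#–A–C–E doesn't fit — on degree 2 E major would have F#m (ii). F#m7b5 is the degree-2 chord of E minor, so it is the borrowed iiø7. B–D–F#–A is not: scale degree 5 in E major carries B (V). In E minor the chord on that degree is Bm7, so here it functions as v7, borrowed from the parallel minor. E–G–B–D is not: scale degree 1 in E major carries E (I). In E minor the chord on that degree is Em7, so here it functions as i7, borrowed from the parallel minor.

iiø7, v7, i7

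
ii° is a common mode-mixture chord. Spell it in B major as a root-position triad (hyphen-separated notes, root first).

C#-E-G

ii° is built on scale degree 2, which is C# in both B major and its parallel. In B minor the chord on C# is C#–E–G.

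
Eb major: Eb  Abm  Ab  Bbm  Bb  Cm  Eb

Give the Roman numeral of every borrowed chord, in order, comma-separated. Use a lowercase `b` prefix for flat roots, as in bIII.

In Eb major the diatonic chords are Eb, Fm, Gm, Ab, Bb, Cm, Ddim. Of the given chords, Eb, Ab, Bb and Cm are diatonic. Abm (Ab–Cb–Eb) is not: scale degree 4 in Eb major carries Ab (IV). In Eb minor the chord on that degree is Abm, so here it functions as iv, borrowed from the parallel minor. But Bbm (Bb–Db–F) is foreign: the diatonic V on degree 5 is Bb, whereas Bbm comes from Eb minor. It is labeled v.

iv, v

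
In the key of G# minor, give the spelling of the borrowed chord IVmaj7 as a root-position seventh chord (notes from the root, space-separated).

The root, C#, is scale degree 4 — the same note in G# minor and G# major; only the chord quality changes. Stacking thirds in G# major on C# gives C#–E#–G#–B#.

C# E# G# B#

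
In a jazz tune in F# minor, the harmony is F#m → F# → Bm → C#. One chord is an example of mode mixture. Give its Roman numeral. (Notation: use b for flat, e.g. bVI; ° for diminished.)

I

In F# minor (with V from harmonic minor) the diatonic chords are F#m, G#dim, A, Bm, C#, D, E. F#m, Bm and C# are all diatonic. F# (F#–A#–C#) is not: scale degree 1 in F# minor carries F#m (i). In F# major the chord on that degree is F#, so here it functions as I, borrowed from the parallel major.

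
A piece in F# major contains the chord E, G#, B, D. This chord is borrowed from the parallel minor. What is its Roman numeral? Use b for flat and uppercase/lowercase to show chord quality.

bVII7

The root E is the lowered 7th scale degree — diatonically F# major has E# there. Diatonically F# major has E#dim (vii°) on that degree; E–G#–B–D is instead the dominant-seventh chord native to F# minor, so it takes the label bVII7.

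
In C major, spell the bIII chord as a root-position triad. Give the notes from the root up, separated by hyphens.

Scale degree 3 in C major is E. bIII uses the lowered form, Eb, taken from C minor. In C minor the chord on Eb is Eb–G–Bb.

Eb-G-Bb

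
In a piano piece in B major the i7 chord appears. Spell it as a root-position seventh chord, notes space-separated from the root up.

B D F# A

i7 is built on scale degree 1, which is B in both B major and its parallel. Building the minor-seventh chord from the parallel minor on B: B–D–F#–A.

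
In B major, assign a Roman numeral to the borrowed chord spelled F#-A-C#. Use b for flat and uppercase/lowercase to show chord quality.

The root F# is the diatonic 5th degree of B major; the borrowing shows in the chord quality. The diatonic chord on degree 5 would be F# (V), but F#–A–C# is the minor chord from B minor. As a borrowed chord it is labeled v.

v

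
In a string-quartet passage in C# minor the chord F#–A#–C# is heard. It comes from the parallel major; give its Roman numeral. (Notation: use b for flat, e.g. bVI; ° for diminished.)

IV

The root F# is the diatonic 4th degree of C# minor; the borrowing shows in the chord quality. The diatonic chord on degree 4 would be F#m (iv), but F#–A#–C# is the major chord from C# major. As a borrowed chord it is labeled IV.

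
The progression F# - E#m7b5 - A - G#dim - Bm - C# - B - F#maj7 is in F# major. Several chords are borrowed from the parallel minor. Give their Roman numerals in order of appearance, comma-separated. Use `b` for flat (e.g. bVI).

F# major has the diatonic set F#, G#m, A#m, B, C#, D#m, E#dim. F#, E#m7b5, C#, B and F#maj7 are all diatonic. A (A–C#–E) is not: scale degree 3 in F# major carries A#m (iii). In F# minor the chord on that degree is A, so here it functions as bIII, borrowed from the parallel minor. G#dim (G#–B–D) doesn't fit — on degree 2 F# major would have G#m (ii). G#dim is the degree-2 chord of F# minor, so it is the borrowed ii°. Bm (B–D–F#) is not: scale degree 4 in F# major carries B (IV). In F# minor the chord on that degree is Bm, so here it functions as iv, borrowed from the parallel minor.

bIII, ii°, iv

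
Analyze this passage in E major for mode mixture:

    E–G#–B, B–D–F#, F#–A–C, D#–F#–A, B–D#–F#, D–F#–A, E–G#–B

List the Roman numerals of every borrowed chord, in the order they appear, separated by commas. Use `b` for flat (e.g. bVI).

v, ii°, bVII

In E major the diatonic chords are E, F#m, G#m, A, B, C#m, D#dim. E–G#–B = E, D#–F#–A = D#dim and B–D#–F# = B all belong to that set. B–D–F# doesn't fit — on degree 5 E major would have B (V). Bm is the degree-5 chord of E minor, so it is the borrowed v. F#–A–C is not: scale degree 2 in E major carries F#m (ii). In E minor the chord on that degree is F#dim, so here it functions as ii°, borrowed from the parallel minor. D–F#–A is not: scale degree 7 in E major carries D#dim (vii°). In E minor the chord on that degree is D, so here it functions as bVII, borrowed from the parallel minor.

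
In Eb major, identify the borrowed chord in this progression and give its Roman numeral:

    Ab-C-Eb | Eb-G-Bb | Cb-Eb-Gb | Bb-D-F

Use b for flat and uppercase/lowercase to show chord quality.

In Eb major the diatonic chords are Eb, Fm, Gm, Ab, Bb, Cm, Ddim. Ab–C–Eb = Ab, Eb–G–Bb = Eb and Bb–D–F = Bb all belong to that set. But Cb–Eb–Gb is foreign: the diatonic vi on degree 6 is Cm, whereas Cb comes from Eb minor. It is labeled bVI.

bVI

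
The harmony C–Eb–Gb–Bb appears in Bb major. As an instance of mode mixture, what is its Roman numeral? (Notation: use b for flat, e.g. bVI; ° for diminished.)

iiø7

C is scale degree 2 in Bb major. C–Eb–Gb–Bb is a half-diminished-seventh chord — the form found in Bb minor, not the diatonic ii (Cm). Borrowed into Bb major it is written iiø7.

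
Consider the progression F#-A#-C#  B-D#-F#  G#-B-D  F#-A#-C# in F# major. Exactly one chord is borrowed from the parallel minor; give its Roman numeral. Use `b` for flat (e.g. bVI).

In F# major the diatonic chords are F#, G#m, A#m, B, C#, D#m, E#dim. Of the given chords, F#–A#–C# = F# and B–D#–F# = B are diatonic. G#–B–D doesn't fit — on degree 2 F# major would have G#m (ii). G#dim is the degree-2 chord of F# minor, so it is the borrowed ii°.

ii°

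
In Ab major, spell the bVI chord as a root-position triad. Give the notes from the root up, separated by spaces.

Fb Ab Cb

bVI is built on the lowered scale degree 6. In Ab major degree 6 is F; lowered it becomes Fb. Building the major chord from the parallel minor on Fb: Fb–Ab–Cb.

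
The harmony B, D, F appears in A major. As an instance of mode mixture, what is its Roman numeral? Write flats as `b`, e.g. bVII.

B is scale degree 2 in A major. Diatonically A major has Bm (ii) on that degree; B–D–F is instead the diminished chord native to A minor, so it takes the label ii°.

ii°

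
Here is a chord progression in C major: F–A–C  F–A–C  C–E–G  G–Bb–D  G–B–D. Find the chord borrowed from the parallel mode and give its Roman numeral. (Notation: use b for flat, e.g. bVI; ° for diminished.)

v

The diatonic triads in C major are C, Dm, Em, F, G, Am, Bdim. F–A–C = F, C–E–G = C and G–B–D = G are all diatonic. G–Bb–D doesn't fit — on degree 5 C major would have G (V). Gm is the degree-5 chord of C minor, so it is the borrowed v.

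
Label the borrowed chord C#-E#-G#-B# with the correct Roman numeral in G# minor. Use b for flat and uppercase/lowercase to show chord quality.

IVmaj7

The root C# is the diatonic 4th degree of G# minor; the borrowing shows in the chord quality. Diatonically G# minor has C#m (iv) on that degree; C#–E#–G#–B# is instead the major-seventh chord native to G# major, so it takes the label IVmaj7.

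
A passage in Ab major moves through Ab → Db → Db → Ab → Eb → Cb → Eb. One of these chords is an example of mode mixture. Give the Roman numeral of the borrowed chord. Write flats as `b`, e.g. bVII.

Ab major has the diatonic set Ab, Bbm, Cm, Db, Eb, Fm, Gdim. Ab, Db and Eb are all diatonic. Cb (Cb–Eb–Gb) is not: scale degree 3 in Ab major carries Cm (iii). In Ab minor the chord on that degree is Cb, so here it functions as bIII, borrowed from the parallel minor.

bIII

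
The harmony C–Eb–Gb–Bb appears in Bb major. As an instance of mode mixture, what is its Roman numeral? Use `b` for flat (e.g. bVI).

The root C is the diatonic 2nd degree of Bb major; the borrowing shows in the chord quality. C–Eb–Gb–Bb is a half-diminished-seventh chord — the form found in Bb minor, not the diatonic ii (Cm). Borrowed into Bb major it is written iiø7.

iiø7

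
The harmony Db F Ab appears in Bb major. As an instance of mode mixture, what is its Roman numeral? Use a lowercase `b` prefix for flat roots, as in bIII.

The root Db is the lowered 3rd scale degree — diatonically Bb major has D there. Db–F–Ab is a major chord — the form found in Bb minor, not the diatonic iii (Dm). Borrowed into Bb major it is written bIII.

bIII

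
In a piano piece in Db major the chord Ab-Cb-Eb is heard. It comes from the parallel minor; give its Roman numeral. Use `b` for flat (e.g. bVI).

The root Ab is the diatonic 5th degree of Db major; the borrowing shows in the chord quality. The diatonic chord on degree 5 would be Ab (V), but Ab–Cb–Eb is the minor chord from Db minor. As a borrowed chord it is labeled v.

v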